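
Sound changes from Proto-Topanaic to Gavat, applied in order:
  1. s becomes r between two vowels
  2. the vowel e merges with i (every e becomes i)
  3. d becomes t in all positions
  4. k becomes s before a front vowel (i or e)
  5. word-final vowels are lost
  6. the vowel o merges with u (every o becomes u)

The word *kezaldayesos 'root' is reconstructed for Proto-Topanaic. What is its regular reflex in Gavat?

Gavat: start from *kezaldayesos.
  rule 1 (rhotacism): kezaldayesos → kezaldayeros
  rule 2 (vowel merger): kezaldayeros → kizaldayiros
  rule 3 (unconditioned shift): kizaldayiros → kizaltayiros
  rule 4 (palatalisation): kizaltayiros → sizaltayiros
  rule 5: no change — sizaltayiros
  rule 6 (vowel merger): sizaltayiros → sizaltayirus
  ⇒ Gavat sizaltayirus

sizaltayirus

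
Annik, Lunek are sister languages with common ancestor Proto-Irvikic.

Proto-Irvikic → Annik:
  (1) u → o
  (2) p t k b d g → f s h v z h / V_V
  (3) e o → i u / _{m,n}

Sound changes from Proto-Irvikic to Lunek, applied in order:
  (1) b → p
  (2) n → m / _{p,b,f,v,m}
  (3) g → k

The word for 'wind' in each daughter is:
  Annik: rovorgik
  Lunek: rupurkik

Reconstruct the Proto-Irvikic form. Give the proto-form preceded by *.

*ruburgik

Position 4: Annik has o, Lunek has u. Lunek preserves u here (none of its changes turn any other segment into u), so the proto-segment is *u.
Position 3: Annik has v, Lunek has p. Taking the neighbouring segments as reconstructed: Annik v could go back to *b or *v; Lunek p could go back to *p or *b — the one source consistent with every daughter is *b.
This points to *ruburgik. Verify forward in each daughter:
Annik: *ruburgik > roborgik > rovorgik  (by vowel merger, intervocalic lenition)
Lunek: *ruburgik
  ruburgik → rupurgik   [unconditioned shift]
  rupurgik (rule 2 does not apply)
  rupurgik → rupurkik   [unconditioned shift]
  giving Lunek rupurkik.
Only *ruburgik yields all of Annik rovorgik, Lunek rupurkik.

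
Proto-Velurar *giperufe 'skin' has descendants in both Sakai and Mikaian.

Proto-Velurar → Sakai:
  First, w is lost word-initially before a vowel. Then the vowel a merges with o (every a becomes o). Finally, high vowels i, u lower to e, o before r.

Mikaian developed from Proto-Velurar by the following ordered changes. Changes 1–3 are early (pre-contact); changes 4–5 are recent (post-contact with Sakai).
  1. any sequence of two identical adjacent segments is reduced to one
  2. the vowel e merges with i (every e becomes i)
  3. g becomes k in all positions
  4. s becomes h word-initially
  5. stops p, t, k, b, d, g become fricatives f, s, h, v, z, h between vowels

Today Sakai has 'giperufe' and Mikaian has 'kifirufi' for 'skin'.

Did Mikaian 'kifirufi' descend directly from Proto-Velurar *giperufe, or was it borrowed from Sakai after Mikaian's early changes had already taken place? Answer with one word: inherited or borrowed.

inherited

If inherited, *giperufe would pass through all of Mikaian's changes:
Mikaian: *giperufe > gipirufi > kipirufi > kifirufi  (by vowel merger, unconditioned shift, intervocalic lenition)
If borrowed from Sakai 'giperufe' after the early changes, it would undergo only the recent ones:
  rule 4 (debuccalisation): no change (giperufe)
  rule 5 (intervocalic lenition): giperufe → giferufe
  ⇒ as a loan: giferufe
Mikaian 'kifirufi' matches the inherited outcome exactly, so it is an inherited cognate, not a loan.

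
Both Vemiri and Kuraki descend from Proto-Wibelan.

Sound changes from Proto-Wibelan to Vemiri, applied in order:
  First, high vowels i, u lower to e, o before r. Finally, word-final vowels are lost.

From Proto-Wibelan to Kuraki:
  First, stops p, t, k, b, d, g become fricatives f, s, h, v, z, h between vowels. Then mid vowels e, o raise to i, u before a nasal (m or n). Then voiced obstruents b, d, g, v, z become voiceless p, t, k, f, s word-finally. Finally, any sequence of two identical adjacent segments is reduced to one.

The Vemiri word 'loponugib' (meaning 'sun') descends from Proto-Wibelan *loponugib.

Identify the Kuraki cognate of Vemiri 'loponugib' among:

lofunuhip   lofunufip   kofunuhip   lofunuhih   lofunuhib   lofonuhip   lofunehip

lofunuhip

Kuraki: *loponugib
  loponugib → lofonuhib   [intervocalic lenition]
  lofonuhib → lofunuhib   [pre-nasal raising]
  lofunuhib → lofunuhip   [final devoicing]
  lofunuhip (rule 4 does not apply)
  giving Kuraki lofunuhip.
Among the options, 'lofunuhip' alone shows every Kuraki change applied in order.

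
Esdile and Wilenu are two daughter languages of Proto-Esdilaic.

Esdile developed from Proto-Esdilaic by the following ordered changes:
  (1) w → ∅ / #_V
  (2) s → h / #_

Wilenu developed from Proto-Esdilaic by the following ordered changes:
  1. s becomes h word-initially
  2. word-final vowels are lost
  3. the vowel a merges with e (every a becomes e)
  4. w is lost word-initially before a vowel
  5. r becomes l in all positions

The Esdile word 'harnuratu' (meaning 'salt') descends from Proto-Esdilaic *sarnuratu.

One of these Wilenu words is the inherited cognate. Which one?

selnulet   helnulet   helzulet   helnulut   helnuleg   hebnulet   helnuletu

Wilenu: start from *sarnuratu.
  rule 1 (debuccalisation): sarnuratu → harnuratu
  rule 2 (apocope): harnuratu → harnurat
  rule 3 (vowel merger): harnurat → hernuret
  rule 4: no change — hernuret
  rule 5 (unconditioned shift): hernuret → helnulet
  ⇒ Wilenu helnulet
Among the options, 'helnulet' alone shows every Wilenu change applied in order.

helnulet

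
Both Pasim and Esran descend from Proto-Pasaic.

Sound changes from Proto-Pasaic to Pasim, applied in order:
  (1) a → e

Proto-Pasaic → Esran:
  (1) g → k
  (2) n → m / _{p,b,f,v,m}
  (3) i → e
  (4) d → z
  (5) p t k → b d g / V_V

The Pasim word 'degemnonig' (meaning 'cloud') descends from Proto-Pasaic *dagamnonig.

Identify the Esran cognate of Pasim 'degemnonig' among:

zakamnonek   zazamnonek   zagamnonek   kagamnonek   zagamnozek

Esran: *dagamnonig > dakamnonik > dakamnonek > zakamnonek > zagamnonek  (by unconditioned shift, vowel merger, unconditioned shift, intervocalic voicing)
Only 'zagamnonek' matches the regular Esran development of *dagamnonig.

zagamnonek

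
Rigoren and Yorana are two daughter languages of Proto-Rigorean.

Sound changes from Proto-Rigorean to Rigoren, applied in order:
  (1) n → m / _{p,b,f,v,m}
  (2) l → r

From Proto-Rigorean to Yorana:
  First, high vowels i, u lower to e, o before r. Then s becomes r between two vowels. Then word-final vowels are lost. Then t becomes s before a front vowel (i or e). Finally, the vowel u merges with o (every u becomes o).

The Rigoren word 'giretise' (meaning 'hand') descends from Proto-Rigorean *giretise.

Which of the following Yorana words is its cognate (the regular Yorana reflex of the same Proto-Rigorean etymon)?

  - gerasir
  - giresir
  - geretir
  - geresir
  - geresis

geresir

Yorana: *giretise
  giretise → geretise   [pre-rhotic lowering]
  geretise → geretire   [rhotacism]
  geretire → geretir   [apocope]
  geretir → geresir   [palatalisation]
  geresir (rule 5 does not apply)
  giving Yorana geresir.
Among the options, 'geresir' alone shows every Yorana change applied in order.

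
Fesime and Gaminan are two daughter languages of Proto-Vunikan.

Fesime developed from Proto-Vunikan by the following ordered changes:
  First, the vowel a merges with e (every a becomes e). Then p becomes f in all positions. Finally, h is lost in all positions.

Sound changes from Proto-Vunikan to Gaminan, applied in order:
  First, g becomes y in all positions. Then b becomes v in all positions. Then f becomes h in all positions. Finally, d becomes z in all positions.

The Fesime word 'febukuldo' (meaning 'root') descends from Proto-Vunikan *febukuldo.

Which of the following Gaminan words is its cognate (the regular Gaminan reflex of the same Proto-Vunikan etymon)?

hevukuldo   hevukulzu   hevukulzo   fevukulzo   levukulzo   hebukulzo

Gaminan: *febukuldo
  febukuldo (rule 1 does not apply)
  febukuldo → fevukuldo   [unconditioned shift]
  fevukuldo → hevukuldo   [unconditioned shift]
  hevukuldo → hevukulzo   [unconditioned shift]
  giving Gaminan hevukulzo.
Only 'hevukulzo' matches the regular Gaminan development of *febukuldo.

hevukulzo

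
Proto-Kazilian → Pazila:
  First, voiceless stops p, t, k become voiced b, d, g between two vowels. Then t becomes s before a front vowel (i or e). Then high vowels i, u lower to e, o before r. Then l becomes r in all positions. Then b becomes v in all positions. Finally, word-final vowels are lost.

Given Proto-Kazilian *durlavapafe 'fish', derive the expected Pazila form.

Pazila: start from *durlavapafe.
  rule 1 (intervocalic voicing): durlavapafe → durlavabafe
  rule 2: no change — durlavabafe
  rule 3 (pre-rhotic lowering): durlavabafe → dorlavabafe
  rule 4 (unconditioned shift): dorlavabafe → dorravabafe
  rule 5 (unconditioned shift): dorravabafe → dorravavafe
  rule 6 (apocope): dorravavafe → dorravavaf
  ⇒ Pazila dorravavaf

dorravavaf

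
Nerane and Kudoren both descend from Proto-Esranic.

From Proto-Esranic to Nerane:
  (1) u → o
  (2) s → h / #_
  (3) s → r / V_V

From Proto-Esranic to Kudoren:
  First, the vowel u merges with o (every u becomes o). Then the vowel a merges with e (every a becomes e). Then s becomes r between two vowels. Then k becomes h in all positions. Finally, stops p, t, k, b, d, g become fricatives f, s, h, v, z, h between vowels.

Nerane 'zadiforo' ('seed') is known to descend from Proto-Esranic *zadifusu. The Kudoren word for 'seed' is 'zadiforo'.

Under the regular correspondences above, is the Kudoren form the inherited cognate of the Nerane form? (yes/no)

no

Derive the expected Kudoren reflex of *zadifusu:
Kudoren: start from *zadifusu.
  rule 1 (vowel merger): zadifusu → zadifoso
  rule 2 (vowel merger): zadifoso → zedifoso
  rule 3 (rhotacism): zedifoso → zediforo
  rule 4: no change — zediforo
  rule 5 (intervocalic lenition): zediforo → zeziforo
  ⇒ Kudoren zeziforo
The regular Kudoren reflex would be 'zeziforo', but the attested form is 'zadiforo'. The correspondence is irregular, so they are not cognates (the Kudoren form has a different source).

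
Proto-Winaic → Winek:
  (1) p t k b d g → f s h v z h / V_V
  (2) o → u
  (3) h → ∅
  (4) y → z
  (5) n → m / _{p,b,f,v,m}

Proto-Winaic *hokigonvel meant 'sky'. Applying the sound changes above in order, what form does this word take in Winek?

uiumvel

Winek: *hokigonvel > hohihonvel > huhihunvel > uiunvel > uiumvel  (by intervocalic lenition, vowel merger, h-loss, nasal place assimilation)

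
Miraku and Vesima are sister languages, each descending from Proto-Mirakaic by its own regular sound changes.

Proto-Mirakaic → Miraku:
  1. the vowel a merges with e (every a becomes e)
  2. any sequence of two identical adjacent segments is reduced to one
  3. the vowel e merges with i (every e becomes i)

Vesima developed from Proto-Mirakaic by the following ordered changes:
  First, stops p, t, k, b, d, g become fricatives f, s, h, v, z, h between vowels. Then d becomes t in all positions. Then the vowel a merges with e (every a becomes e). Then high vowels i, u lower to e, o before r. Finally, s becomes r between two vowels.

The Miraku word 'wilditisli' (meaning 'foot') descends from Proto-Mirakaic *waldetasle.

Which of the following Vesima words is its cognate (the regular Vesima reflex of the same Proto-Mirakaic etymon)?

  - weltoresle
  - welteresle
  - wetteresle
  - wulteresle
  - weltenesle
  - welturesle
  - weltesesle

Vesima: *waldetasle > waldesasle > waltesasle > weltesesle > welteresle  (by intervocalic lenition, unconditioned shift, vowel merger, rhotacism)
The other candidates each miss or misapply at least one Vesima change.

welteresle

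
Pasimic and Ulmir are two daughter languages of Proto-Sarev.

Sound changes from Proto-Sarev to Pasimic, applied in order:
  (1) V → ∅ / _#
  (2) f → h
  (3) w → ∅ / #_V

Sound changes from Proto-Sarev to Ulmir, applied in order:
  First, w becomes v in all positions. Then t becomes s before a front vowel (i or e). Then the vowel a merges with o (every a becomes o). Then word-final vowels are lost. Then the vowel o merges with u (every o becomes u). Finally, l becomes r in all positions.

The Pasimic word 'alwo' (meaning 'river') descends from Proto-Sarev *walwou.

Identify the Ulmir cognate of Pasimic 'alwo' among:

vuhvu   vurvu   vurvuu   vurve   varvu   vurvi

vurvu

Ulmir: *walwou
  walwou → valvou   [unconditioned shift]
  valvou (rule 2 does not apply)
  valvou → volvou   [vowel merger]
  volvou → volvo   [apocope]
  volvo → vulvu   [vowel merger]
  vulvu → vurvu   [unconditioned shift]
  giving Ulmir vurvu.
The other candidates each miss or misapply at least one Ulmir change.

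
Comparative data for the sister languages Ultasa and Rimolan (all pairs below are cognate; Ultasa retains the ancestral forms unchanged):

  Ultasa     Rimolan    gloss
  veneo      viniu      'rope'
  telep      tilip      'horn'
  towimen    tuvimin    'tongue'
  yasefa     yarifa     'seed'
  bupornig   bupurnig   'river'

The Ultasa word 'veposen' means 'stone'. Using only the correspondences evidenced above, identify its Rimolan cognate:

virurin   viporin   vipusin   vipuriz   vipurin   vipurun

telep ~ tilip — Ultasa e corresponds to Rimolan i after a consonant, before a labial obstruent.
towimen ~ tuvimin — Ultasa o corresponds to Rimolan u after a consonant, before a consonant other than r, m, n, p, b, f, v.
yasefa ~ yarifa — Ultasa s corresponds to Rimolan r between vowels (before a front vowel).
veneo ~ viniu, towimen ~ tuvimin — Ultasa e corresponds to Rimolan i after a consonant, before a nasal.
Applying these to Ultasa 'veposen':
  veposen → viposen   (e→i after a consonant, before a labial obstruent)
  viposen → vipusen   (o→u after a consonant, before a consonant other than r, m, n, p, b, f, v)
  vipusen → vipuren   (s→r between vowels (before a front vowel))
  vipuren → vipurin   (e→i after a consonant, before a nasal)
So the Rimolan cognate is 'vipurin'.

vipurin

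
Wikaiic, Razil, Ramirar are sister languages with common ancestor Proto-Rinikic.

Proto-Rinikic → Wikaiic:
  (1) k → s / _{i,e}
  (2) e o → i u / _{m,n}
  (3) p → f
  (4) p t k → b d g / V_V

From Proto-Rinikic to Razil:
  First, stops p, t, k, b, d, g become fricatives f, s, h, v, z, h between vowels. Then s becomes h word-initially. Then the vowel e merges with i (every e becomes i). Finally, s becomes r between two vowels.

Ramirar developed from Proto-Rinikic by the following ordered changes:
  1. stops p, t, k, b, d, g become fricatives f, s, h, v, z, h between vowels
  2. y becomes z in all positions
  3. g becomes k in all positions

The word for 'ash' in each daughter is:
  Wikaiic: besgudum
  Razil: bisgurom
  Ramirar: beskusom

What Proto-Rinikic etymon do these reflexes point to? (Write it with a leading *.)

*besgutom

Position 4: Wikaiic has g, Razil has g, Ramirar has k. Razil preserves g here (none of its changes turn any other segment into g), so the proto-segment is *g.
Position 2: Wikaiic has e, Razil has i, Ramirar has e. Wikaiic preserves e here (none of its changes turn any other segment into e), so the proto-segment is *e.
Position 7: Wikaiic has u, Razil has o, Ramirar has o. Razil preserves o here (none of its changes turn any other segment into o), so the proto-segment is *o.
Verify the candidate proto-form against each daughter:
Wikaiic: *besgutom
  besgutom (rule 1 does not apply)
  besgutom → besgutum   [pre-nasal raising]
  besgutum (rule 3 does not apply)
  besgutum → besgudum   [intervocalic voicing]
  giving Wikaiic besgudum.
Razil: *besgutom > besgusom > bisgusom > bisgurom  (by intervocalic lenition, vowel merger, rhotacism)
Ramirar: *besgutom
  besgutom → besgusom   [intervocalic lenition]
  besgusom (rule 2 does not apply)
  besgusom → beskusom   [unconditioned shift]
  giving Ramirar beskusom.
No other proto-form is consistent with every reflex, so the reconstruction is *besgutom.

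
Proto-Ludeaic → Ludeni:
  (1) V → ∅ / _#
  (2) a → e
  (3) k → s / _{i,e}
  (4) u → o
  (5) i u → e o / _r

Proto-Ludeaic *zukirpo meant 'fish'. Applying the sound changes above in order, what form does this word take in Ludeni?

zoserp

Ludeni: start from *zukirpo.
  rule 1 (apocope): zukirpo → zukirp
  rule 2: no change — zukirp
  rule 3 (palatalisation): zukirp → zusirp
  rule 4 (vowel merger): zusirp → zosirp
  rule 5 (pre-rhotic lowering): zosirp → zoserp
  ⇒ Ludeni zoserp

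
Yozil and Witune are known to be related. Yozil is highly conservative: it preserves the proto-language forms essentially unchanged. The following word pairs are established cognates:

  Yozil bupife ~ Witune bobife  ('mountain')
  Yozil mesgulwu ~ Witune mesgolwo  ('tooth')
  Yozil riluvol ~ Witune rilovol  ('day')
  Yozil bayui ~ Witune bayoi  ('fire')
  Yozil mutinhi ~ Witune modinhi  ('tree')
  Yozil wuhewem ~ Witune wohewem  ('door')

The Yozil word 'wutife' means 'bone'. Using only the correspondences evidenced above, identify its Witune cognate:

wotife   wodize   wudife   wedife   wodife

wodife

mesgulwu ~ mesgolwo, mutinhi ~ modinhi — Yozil u corresponds to Witune o after a consonant, before a consonant other than r, m, n, p, b, f, v.
mutinhi ~ modinhi — Yozil t corresponds to Witune d between vowels (before a front vowel).
Applying these to Yozil 'wutife':
  wutife → wotife   (u→o after a consonant, before a consonant other than r, m, n, p, b, f, v)
  wotife → wodife   (t→d between vowels (before a front vowel))
So the Witune cognate is 'wodife'.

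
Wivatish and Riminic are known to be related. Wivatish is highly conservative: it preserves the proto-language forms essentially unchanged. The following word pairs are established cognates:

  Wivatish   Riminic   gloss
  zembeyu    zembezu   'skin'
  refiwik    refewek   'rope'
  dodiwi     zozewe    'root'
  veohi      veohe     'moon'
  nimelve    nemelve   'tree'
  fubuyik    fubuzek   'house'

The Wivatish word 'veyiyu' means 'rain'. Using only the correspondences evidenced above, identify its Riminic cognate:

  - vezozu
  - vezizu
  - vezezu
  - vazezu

fubuyik ~ fubuzek — Wivatish y corresponds to Riminic z between vowels (before a front vowel).
refiwik ~ refewek, dodiwi ~ zozewe — Wivatish i corresponds to Riminic e after a consonant, before a consonant other than r, m, n, p, b, f, v.
zembeyu ~ zembezu — Wivatish y corresponds to Riminic z between vowels (before a back vowel).
Applying these to Wivatish 'veyiyu':
  veyiyu → veziyu   (y→z between vowels (before a front vowel))
  veziyu → vezeyu   (i→e after a consonant, before a consonant other than r, m, n, p, b, f, v)
  vezeyu → vezezu   (y→z between vowels (before a back vowel))
So the Riminic cognate is 'vezezu'.

vezezu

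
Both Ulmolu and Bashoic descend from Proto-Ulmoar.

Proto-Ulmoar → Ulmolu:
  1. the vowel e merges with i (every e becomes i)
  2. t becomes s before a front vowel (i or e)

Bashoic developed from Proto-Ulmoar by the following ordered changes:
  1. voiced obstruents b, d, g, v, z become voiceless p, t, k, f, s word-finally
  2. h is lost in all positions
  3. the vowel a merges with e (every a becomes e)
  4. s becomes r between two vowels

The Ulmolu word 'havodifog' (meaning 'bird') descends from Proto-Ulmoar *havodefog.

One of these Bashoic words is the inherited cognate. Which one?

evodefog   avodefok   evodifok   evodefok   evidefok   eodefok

evodefok

Bashoic: *havodefog > havodefok > avodefok > evodefok  (by final devoicing, h-loss, vowel merger)
The other candidates each miss or misapply at least one Bashoic change.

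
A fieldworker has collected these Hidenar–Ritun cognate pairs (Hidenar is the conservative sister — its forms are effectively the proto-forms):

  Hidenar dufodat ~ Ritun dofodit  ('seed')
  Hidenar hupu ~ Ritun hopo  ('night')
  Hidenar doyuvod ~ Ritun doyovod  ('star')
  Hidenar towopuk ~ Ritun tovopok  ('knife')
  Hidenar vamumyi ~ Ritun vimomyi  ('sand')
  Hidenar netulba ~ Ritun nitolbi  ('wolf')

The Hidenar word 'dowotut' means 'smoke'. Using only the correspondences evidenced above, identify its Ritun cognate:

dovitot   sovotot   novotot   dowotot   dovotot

dovotot

towopuk ~ tovopok — Hidenar w corresponds to Ritun v between vowels (before a back vowel).
towopuk ~ tovopok, netulba ~ nitolbi — Hidenar u corresponds to Ritun o after a consonant, before a consonant other than r, m, n, p, b, f, v.
Applying these to Hidenar 'dowotut':
  dowotut → dovotut   (w→v between vowels (before a back vowel))
  dovotut → dovotot   (u→o after a consonant, before a consonant other than r, m, n, p, b, f, v)
So the Ritun cognate is 'dovotot'.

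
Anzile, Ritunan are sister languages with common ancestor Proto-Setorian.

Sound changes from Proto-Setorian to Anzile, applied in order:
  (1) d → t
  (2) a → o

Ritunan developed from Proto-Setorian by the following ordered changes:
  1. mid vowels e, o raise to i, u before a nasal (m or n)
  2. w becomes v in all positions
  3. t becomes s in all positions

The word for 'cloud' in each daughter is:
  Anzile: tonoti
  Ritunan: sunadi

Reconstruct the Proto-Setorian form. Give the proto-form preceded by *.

*tonadi

Position 5: Anzile has t, Ritunan has d. Ritunan preserves d here (none of its changes turn any other segment into d), so the proto-segment is *d.
Position 4: Anzile has o, Ritunan has a. Ritunan preserves a here (none of its changes turn any other segment into a), so the proto-segment is *a.
Position 2: Anzile has o, Ritunan has u. Taking the neighbouring segments as reconstructed: Anzile o could go back to *a or *o; Ritunan u could go back to *o or *u — the one source consistent with every daughter is *o.
Continuing position by position gives *tonadi; check it forward:
Anzile: *tonadi > tonati > tonoti  (by unconditioned shift, vowel merger)
Ritunan: start from *tonadi.
  rule 1 (pre-nasal raising): tonadi → tunadi
  rule 2: no change — tunadi
  rule 3 (unconditioned shift): tunadi → sunadi
  ⇒ Ritunan sunadi
No other proto-form is consistent with every reflex, so the reconstruction is *tonadi.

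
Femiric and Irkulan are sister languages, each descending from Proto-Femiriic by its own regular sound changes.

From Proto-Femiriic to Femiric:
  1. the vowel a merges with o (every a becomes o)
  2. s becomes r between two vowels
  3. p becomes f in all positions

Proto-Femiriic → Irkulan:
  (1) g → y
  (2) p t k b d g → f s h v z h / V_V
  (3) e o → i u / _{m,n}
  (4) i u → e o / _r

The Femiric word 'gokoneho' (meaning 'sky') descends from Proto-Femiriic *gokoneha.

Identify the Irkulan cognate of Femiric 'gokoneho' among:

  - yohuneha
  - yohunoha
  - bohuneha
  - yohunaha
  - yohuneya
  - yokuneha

Irkulan: *gokoneha > yokoneha > yohoneha > yohuneha  (by unconditioned shift, intervocalic lenition, pre-nasal raising)
Only 'yohuneha' matches the regular Irkulan development of *gokoneha.

yohuneha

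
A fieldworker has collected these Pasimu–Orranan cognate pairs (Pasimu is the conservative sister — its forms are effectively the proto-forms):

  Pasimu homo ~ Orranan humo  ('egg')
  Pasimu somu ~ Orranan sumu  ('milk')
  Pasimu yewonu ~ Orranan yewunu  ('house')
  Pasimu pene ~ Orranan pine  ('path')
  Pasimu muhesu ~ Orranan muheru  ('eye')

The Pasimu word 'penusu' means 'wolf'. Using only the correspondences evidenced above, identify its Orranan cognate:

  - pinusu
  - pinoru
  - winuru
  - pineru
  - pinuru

pene ~ pine — Pasimu e corresponds to Orranan i after a consonant, before a nasal.
muhesu ~ muheru — Pasimu s corresponds to Orranan r between vowels (before a back vowel).
Applying these to Pasimu 'penusu':
  penusu → pinusu   (e→i after a consonant, before a nasal)
  pinusu → pinuru   (s→r between vowels (before a back vowel))
So the Orranan cognate is 'pinuru'.

pinuru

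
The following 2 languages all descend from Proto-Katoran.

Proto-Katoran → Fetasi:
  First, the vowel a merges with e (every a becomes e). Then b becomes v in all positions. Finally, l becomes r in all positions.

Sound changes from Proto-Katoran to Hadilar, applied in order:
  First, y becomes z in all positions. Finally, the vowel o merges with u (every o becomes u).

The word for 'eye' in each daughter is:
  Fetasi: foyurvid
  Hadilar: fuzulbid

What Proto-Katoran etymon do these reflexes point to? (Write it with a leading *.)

*foyulbid

Position 3: Fetasi has y, Hadilar has z. Fetasi preserves y here (none of its changes turn any other segment into y), so the proto-segment is *y.
Position 2: Fetasi has o, Hadilar has u. Fetasi preserves o here (none of its changes turn any other segment into o), so the proto-segment is *o.
Verify the candidate proto-form against each daughter:
Fetasi: *foyulbid
  foyulbid (rule 1 does not apply)
  foyulbid → foyulvid   [unconditioned shift]
  foyulvid → foyurvid   [unconditioned shift]
  giving Fetasi foyurvid.
Hadilar: start from *foyulbid.
  rule 1 (unconditioned shift): foyulbid → fozulbid
  rule 2 (vowel merger): fozulbid → fuzulbid
  ⇒ Hadilar fuzulbid
*foyulbid is the unique common source.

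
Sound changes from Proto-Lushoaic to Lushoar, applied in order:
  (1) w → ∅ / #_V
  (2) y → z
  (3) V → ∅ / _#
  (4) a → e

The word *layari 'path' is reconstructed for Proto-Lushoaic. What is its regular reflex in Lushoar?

lezer

Lushoar: start from *layari.
  rule 1: no change — layari
  rule 2 (unconditioned shift): layari → lazari
  rule 3 (apocope): lazari → lazar
  rule 4 (vowel merger): lazar → lezer
  ⇒ Lushoar lezer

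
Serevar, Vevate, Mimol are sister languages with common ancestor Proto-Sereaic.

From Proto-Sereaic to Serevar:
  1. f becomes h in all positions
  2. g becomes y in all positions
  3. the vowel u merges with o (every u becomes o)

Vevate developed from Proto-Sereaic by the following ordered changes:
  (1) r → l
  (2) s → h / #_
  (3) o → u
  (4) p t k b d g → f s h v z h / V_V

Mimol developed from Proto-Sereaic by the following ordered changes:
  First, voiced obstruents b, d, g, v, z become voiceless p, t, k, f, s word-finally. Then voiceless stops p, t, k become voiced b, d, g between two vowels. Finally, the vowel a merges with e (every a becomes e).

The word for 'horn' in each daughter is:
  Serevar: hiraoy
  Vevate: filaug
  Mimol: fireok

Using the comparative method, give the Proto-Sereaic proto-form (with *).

*firaog

Position 4: Serevar has a, Vevate has a, Mimol has e. Serevar preserves a here (none of its changes turn any other segment into a), so the proto-segment is *a.
Position 1: Serevar has h, Vevate has f, Mimol has f. Taking the neighbouring segments as reconstructed: Serevar h could go back to *f or *h; Vevate f can only go back to *f; Mimol f can only go back to *f — the one source consistent with every daughter is *f.
This points to *firaog. Verify forward in each daughter:
Serevar: *firaog
  firaog → hiraog   [unconditioned shift]
  hiraog → hiraoy   [unconditioned shift]
  hiraoy (rule 3 does not apply)
  giving Serevar hiraoy.
Vevate: start from *firaog.
  rule 1 (unconditioned shift): firaog → filaog
  rule 2: no change — filaog
  rule 3 (vowel merger): filaog → filaug
  rule 4: no change — filaug
  ⇒ Vevate filaug
Mimol: start from *firaog.
  rule 1 (final devoicing): firaog → firaok
  rule 2: no change — firaok
  rule 3 (vowel merger): firaok → fireok
  ⇒ Mimol fireok
No other proto-form is consistent with every reflex, so the reconstruction is *firaog.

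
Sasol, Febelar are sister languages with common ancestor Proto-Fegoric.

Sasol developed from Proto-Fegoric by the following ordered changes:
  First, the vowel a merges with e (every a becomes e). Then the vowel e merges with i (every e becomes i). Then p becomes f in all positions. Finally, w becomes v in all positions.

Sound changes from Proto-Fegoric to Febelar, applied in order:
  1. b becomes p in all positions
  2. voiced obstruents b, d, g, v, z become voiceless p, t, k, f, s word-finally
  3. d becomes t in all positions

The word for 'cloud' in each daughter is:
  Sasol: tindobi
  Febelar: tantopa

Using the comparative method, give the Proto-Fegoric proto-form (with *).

Position 2: Sasol has i, Febelar has a. Febelar preserves a here (none of its changes turn any other segment into a), so the proto-segment is *a.
Position 6: Sasol has b, Febelar has p. Sasol preserves b here (none of its changes turn any other segment into b), so the proto-segment is *b.
Position 4: Sasol has d, Febelar has t. Sasol preserves d here (none of its changes turn any other segment into d), so the proto-segment is *d.
Verify the candidate proto-form against each daughter:
Sasol: *tandoba
  tandoba → tendobe   [vowel merger]
  tendobe → tindobi   [vowel merger]
  tindobi (rule 3 does not apply)
  tindobi (rule 4 does not apply)
  giving Sasol tindobi.
Febelar: start from *tandoba.
  rule 1 (unconditioned shift): tandoba → tandopa
  rule 2: no change — tandopa
  rule 3 (unconditioned shift): tandopa → tantopa
  ⇒ Febelar tantopa
Only *tandoba yields all of Sasol tindobi, Febelar tantopa.

*tandoba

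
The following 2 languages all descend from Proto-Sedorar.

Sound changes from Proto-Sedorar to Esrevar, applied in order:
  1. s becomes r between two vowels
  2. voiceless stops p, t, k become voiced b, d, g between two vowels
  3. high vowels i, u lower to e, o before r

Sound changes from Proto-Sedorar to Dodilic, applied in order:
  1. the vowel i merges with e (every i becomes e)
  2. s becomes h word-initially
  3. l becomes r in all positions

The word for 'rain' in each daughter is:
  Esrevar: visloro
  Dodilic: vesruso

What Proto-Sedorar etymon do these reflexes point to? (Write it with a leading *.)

Position 4: Esrevar has l, Dodilic has r. Esrevar preserves l here (none of its changes turn any other segment into l), so the proto-segment is *l.
Position 6: Esrevar has r, Dodilic has s. Dodilic preserves s here (none of its changes turn any other segment into s), so the proto-segment is *s.
Position 5: Esrevar has o, Dodilic has u. Dodilic preserves u here (none of its changes turn any other segment into u), so the proto-segment is *u.
Verify the candidate proto-form against each daughter:
Esrevar: *visluso > visluro > visloro  (by rhotacism, pre-rhotic lowering)
Dodilic: *visluso > vesluso > vesruso  (by vowel merger, unconditioned shift)
Only *visluso yields all of Esrevar visloro, Dodilic vesruso.

*visluso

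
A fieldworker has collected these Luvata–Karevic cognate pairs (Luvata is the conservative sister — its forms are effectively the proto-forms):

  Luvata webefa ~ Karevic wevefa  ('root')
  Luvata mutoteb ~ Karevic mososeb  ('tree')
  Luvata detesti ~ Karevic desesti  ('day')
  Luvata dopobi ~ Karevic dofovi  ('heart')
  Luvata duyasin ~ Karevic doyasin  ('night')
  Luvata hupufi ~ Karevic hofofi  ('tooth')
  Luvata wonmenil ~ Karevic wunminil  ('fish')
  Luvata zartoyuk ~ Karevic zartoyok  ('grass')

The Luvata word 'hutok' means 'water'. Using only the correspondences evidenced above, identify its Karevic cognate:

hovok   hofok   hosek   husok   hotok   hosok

hosok

mutoteb ~ mososeb, duyasin ~ doyasin — Luvata u corresponds to Karevic o after a consonant, before a consonant other than r, m, n, p, b, f, v.
mutoteb ~ mososeb — Luvata t corresponds to Karevic s between vowels (before a back vowel).
Applying these to Luvata 'hutok':
  hutok → hotok   (u→o after a consonant, before a consonant other than r, m, n, p, b, f, v)
  hotok → hosok   (t→s between vowels (before a back vowel))
So the Karevic cognate is 'hosok'.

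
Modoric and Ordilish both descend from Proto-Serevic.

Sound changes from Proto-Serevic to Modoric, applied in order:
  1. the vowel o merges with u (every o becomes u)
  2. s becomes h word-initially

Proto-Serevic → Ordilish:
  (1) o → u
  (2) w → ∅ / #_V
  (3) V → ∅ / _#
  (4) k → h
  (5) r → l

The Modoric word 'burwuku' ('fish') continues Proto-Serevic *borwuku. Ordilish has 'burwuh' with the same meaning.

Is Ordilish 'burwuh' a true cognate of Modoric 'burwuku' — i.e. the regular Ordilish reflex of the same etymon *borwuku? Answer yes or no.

no

Derive the expected Ordilish reflex of *borwuku:
Ordilish: start from *borwuku.
  rule 1 (vowel merger): borwuku → burwuku
  rule 2: no change — burwuku
  rule 3 (apocope): burwuku → burwuk
  rule 4 (unconditioned shift): burwuk → burwuh
  rule 5 (unconditioned shift): burwuh → bulwuh
  ⇒ Ordilish bulwuh
The regular Ordilish reflex would be 'bulwuh', but the attested form is 'burwuh'. The correspondence is irregular, so they are not cognates (the Ordilish form has a different source).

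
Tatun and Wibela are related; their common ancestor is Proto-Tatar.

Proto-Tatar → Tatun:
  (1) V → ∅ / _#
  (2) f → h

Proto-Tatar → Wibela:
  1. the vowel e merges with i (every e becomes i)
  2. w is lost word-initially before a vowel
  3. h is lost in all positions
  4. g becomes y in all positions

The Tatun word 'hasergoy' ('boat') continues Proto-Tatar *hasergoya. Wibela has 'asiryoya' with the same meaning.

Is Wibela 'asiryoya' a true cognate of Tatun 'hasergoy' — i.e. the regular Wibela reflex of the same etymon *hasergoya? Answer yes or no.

yes

Derive the expected Wibela reflex of *hasergoya:
Wibela: start from *hasergoya.
  rule 1 (vowel merger): hasergoya → hasirgoya
  rule 2: no change — hasirgoya
  rule 3 (h-loss): hasirgoya → asirgoya
  rule 4 (unconditioned shift): asirgoya → asiryoya
  ⇒ Wibela asiryoya
Wibela 'asiryoya' matches the regular reflex exactly, so the pair is cognate.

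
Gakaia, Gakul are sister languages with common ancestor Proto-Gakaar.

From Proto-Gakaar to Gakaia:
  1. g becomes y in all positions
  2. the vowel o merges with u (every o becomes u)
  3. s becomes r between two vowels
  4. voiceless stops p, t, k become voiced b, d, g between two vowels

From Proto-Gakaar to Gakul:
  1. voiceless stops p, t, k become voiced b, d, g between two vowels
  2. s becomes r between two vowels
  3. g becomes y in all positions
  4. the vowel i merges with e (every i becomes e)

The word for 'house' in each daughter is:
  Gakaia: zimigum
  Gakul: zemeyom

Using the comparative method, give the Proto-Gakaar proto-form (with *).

*zimikom

Position 5: Gakaia has g, Gakul has y. In Gakaia, g can only continue *k, so the proto-segment is *k.
Position 6: Gakaia has u, Gakul has o. Gakul preserves o here (none of its changes turn any other segment into o), so the proto-segment is *o.
Continuing position by position gives *zimikom; check it forward:
Gakaia: *zimikom > zimikum > zimigum  (by vowel merger, intervocalic voicing)
Gakul: *zimikom
  zimikom → zimigom   [intervocalic voicing]
  zimigom (rule 2 does not apply)
  zimigom → zimiyom   [unconditioned shift]
  zimiyom → zemeyom   [vowel merger]
  giving Gakul zemeyom.
Only *zimikom yields all of Gakaia zimigum, Gakul zemeyom.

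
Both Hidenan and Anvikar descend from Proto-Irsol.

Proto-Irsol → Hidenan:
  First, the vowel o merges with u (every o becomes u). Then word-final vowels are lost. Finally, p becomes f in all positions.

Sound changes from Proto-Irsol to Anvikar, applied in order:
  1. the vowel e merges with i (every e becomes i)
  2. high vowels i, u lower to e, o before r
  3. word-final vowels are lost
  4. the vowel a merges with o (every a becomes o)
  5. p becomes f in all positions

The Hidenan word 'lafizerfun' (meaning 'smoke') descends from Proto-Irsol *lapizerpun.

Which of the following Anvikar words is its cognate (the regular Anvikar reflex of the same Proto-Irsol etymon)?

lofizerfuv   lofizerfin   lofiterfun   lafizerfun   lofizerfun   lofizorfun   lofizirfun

Anvikar: *lapizerpun
  lapizerpun → lapizirpun   [vowel merger]
  lapizirpun → lapizerpun   [pre-rhotic lowering]
  lapizerpun (rule 3 does not apply)
  lapizerpun → lopizerpun   [vowel merger]
  lopizerpun → lofizerfun   [unconditioned shift]
  giving Anvikar lofizerfun.
Among the options, 'lofizerfun' alone shows every Anvikar change applied in order.

lofizerfun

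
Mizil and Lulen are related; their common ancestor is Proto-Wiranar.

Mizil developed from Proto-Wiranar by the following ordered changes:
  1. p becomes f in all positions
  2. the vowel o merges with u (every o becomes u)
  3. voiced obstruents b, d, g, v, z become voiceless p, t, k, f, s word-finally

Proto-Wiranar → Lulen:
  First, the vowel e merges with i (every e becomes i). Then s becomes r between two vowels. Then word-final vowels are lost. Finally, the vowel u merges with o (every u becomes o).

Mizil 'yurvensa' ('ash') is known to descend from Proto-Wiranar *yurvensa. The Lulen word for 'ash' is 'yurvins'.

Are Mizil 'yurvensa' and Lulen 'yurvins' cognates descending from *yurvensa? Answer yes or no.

no

Derive the expected Lulen reflex of *yurvensa:
Lulen: *yurvensa > yurvinsa > yurvins > yorvins  (by vowel merger, apocope, vowel merger)
The regular Lulen reflex would be 'yorvins', but the attested form is 'yurvins'. The correspondence is irregular, so they are not cognates (the Lulen form has a different source).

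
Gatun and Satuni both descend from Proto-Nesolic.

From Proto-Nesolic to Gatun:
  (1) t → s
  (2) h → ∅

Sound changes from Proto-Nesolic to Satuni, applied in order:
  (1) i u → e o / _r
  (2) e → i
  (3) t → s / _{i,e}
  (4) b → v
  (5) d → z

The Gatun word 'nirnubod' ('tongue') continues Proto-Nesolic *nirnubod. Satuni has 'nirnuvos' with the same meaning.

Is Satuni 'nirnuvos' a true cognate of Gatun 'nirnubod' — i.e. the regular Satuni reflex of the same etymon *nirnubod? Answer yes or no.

no

Derive the expected Satuni reflex of *nirnubod:
Satuni: start from *nirnubod.
  rule 1 (pre-rhotic lowering): nirnubod → nernubod
  rule 2 (vowel merger): nernubod → nirnubod
  rule 3: no change — nirnubod
  rule 4 (unconditioned shift): nirnubod → nirnuvod
  rule 5 (unconditioned shift): nirnuvod → nirnuvoz
  ⇒ Satuni nirnuvoz
The regular Satuni reflex would be 'nirnuvoz', but the attested form is 'nirnuvos'. The correspondence is irregular, so they are not cognates (the Satuni form has a different source).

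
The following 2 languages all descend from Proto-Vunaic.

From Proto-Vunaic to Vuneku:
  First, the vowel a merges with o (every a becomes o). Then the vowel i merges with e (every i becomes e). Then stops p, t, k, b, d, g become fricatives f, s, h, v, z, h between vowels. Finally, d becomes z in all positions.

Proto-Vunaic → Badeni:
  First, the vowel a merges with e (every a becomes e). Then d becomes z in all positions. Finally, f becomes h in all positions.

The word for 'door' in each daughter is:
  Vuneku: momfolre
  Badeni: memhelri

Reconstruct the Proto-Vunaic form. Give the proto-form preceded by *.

Position 5: Vuneku has o, Badeni has e. Taking the neighbouring segments as reconstructed: Vuneku o could go back to *a or *o; Badeni e could go back to *a or *e — the one source consistent with every daughter is *a.
Position 2: Vuneku has o, Badeni has e. Taking the neighbouring segments as reconstructed: Vuneku o could go back to *a or *o; Badeni e could go back to *a or *e — the one source consistent with every daughter is *a.
Verify the candidate proto-form against each daughter:
Vuneku: *mamfalri > momfolri > momfolre  (by vowel merger, vowel merger)
Badeni: *mamfalri > memfelri > memhelri  (by vowel merger, unconditioned shift)
No other proto-form is consistent with every reflex, so the reconstruction is *mamfalri.

*mamfalri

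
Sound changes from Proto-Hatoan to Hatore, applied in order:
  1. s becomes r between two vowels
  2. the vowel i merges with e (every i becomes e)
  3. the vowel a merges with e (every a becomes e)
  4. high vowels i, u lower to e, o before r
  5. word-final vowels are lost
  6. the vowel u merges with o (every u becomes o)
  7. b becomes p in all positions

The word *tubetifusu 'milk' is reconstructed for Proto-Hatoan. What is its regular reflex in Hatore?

Hatore: *tubetifusu > tubetifuru > tubetefuru > tubeteforu > tubetefor > tobetefor > topetefor  (by rhotacism, vowel merger, pre-rhotic lowering, apocope, vowel merger, unconditioned shift)

topetefor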